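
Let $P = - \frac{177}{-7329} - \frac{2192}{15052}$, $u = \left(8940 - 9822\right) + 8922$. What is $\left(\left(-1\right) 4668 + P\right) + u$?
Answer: $\frac{30997709601}{9193009} \approx 3371.9$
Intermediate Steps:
$u = 8040$ ($u = -882 + 8922 = 8040$)
$P = - \frac{1116747}{9193009}$ ($P = \left(-177\right) \left(- \frac{1}{7329}\right) - \frac{548}{3763} = \frac{59}{2443} - \frac{548}{3763} = - \frac{1116747}{9193009} \approx -0.12148$)
$\left(\left(-1\right) 4668 + P\right) + u = \left(\left(-1\right) 4668 - \frac{1116747}{9193009}\right) + 8040 = \left(-4668 - \frac{1116747}{9193009}\right) + 8040 = - \frac{42914082759}{9193009} + 8040 = \frac{30997709601}{9193009}$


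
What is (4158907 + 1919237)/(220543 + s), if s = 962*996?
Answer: 6078144/1178695 ≈ 5.1567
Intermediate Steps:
s = 958152
(4158907 + 1919237)/(220543 + s) = (4158907 + 1919237)/(220543 + 958152) = 6078144/1178695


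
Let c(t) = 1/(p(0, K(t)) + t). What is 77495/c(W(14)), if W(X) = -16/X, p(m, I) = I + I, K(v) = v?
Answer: -1859880/7 ≈ -2.6570e+5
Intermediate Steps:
p(m, I) = 2*I
c(t) = 1/(3*t) (c(t) = 1/(2*t + t) = 1/(3*t))
77495/c(W(14)) = 77495/((1/(3*((-16/14))))) = 77495/((1/(3*((-16*1/14))))) = 77495/((1/(3*(-8/7)))) = 77495/(((⅓)*(-7/8))) = 77495/(-7/24) = 77495*(-24/7) = -1859880/7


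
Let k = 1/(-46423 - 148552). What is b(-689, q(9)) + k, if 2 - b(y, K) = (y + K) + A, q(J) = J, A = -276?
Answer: 186786049/194975 ≈ 958.00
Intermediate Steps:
b(y, K) = 278 - K - y (b(y, K) = 2 - ((y + K) - 276) = 2 - ((K + y) - 276) = 2 - (-276 + K + y) = 2 + (276 - K - y) = 278 - K - y)
k = -1/194975 (k = 1/(-194975) = -1/194975 ≈ -5.1289e-6)
b(-689, q(9)) + k = (278 - 1*9 - 1*(-689)) - 1/194975 = (278 - 9 + 689) - 1/194975 = 958 - 1/194975 = 186786049/194975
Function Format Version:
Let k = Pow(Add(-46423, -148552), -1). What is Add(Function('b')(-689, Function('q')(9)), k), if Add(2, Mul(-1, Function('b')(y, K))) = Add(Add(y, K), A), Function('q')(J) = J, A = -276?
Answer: Rational(186786049, 194975) ≈ 958.00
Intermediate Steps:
Function('b')(y, K) = Add(278, Mul(-1, K), Mul(-1, y)) (Function('b')(y, K) = Add(2, Mul(-1, Add(Add(y, K), -276))) = Add(2, Mul(-1, Add(Add(K, y), -276))) = Add(2, Mul(-1, Add(-276, K, y))) = Add(2, Add(276, Mul(-1, K), Mul(-1, y))) = Add(278, Mul(-1, K), Mul(-1, y)))
k = Rational(-1, 194975) (k = Pow(-194975, -1) = Rational(-1, 194975) ≈ -5.1289e-6)
Add(Function('b')(-689, Function('q')(9)), k) = Add(Add(278, Mul(-1, 9), Mul(-1, -689)), Rational(-1, 194975)) = Add(Add(278, -9, 689), Rational(-1, 194975)) = Add(958, Rational(-1, 194975)) = Rational(186786049, 194975)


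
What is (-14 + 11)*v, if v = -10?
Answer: 30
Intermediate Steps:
(-14 + 11)*v = (-14 + 11)*(-10) = -3*(-10) = 30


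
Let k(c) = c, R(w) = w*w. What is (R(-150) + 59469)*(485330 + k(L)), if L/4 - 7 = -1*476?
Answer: 39628240926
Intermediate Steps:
R(w) = w²
L = -1876 (L = 28 + 4*(-1*476) = 28 + 4*(-476) = 28 - 1904 = -1876)
(R(-150) + 59469)*(485330 + k(L)) = ((-150)² + 59469)*(485330 - 1876) = (22500 + 59469)*483454 = 81969*483454 = 39628240926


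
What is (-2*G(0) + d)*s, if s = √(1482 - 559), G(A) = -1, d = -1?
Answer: √923 ≈ 30.381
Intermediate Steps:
s = √923 ≈ 30.381
(-2*G(0) + d)*s = (-2*(-1) - 1)*√923 = (2 - 1)*√923 = 1*√923 = √923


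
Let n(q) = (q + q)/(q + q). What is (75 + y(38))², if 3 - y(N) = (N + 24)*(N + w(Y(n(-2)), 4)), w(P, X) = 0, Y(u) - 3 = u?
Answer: 5189284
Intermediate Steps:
n(q) = 1 (n(q) = (2*q)/((2*q)) = (2*q)*(1/(2*q)) = 1)
Y(u) = 3 + u
y(N) = 3 - N*(24 + N) (y(N) = 3 - (N + 24)*(N + 0) = 3 - (24 + N)*N = 3 - N*(24 + N))
(75 + y(38))² = (75 + (3 - 1*38² - 24*38))² = (75 + (3 - 1*1444 - 912))² = (75 + (3 - 1444 - 912))² = (75 - 2353)² = (-2278)² = 5189284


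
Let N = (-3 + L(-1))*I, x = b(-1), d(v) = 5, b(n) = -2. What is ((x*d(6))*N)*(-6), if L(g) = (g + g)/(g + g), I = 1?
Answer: -120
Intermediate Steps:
L(g) = 1 (L(g) = (2*g)/((2*g)) = (2*g)*(1/(2*g)) = 1)
x = -2
N = -2 (N = (-3 + 1)*1 = -2*1 = -2)
((x*d(6))*N)*(-6) = (-2*5*(-2))*(-6) = -10*(-2)*(-6) = 20*(-6) = -120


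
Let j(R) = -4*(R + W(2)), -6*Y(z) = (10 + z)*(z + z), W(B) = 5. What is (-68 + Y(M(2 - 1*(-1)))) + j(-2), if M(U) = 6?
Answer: -112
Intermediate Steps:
Y(z) = -z*(10 + z)/3 (Y(z) = -(10 + z)*(z + z)/6 = -(10 + z)*2*z/6 = -z*(10 + z)/3)
j(R) = -20 - 4*R (j(R) = -4*(R + 5) = -4*(5 + R) = -20 - 4*R)
(-68 + Y(M(2 - 1*(-1)))) + j(-2) = (-68 - ⅓*6*(10 + 6)) + (-20 - 4*(-2)) = (-68 - ⅓*6*16) + (-20 + 8) = (-68 - 32) - 12 = -100 - 12 = -112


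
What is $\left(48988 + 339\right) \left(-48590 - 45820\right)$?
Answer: $-4656962070$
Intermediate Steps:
$\left(48988 + 339\right) \left(-48590 - 45820\right) = 49327 \left(-94410\right) = -4656962070$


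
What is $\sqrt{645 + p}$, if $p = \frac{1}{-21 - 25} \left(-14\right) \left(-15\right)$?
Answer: $\frac{\sqrt{338790}}{23} \approx 25.307$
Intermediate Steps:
$p = - \frac{105}{23}$ ($p = \frac{1}{-46} \left(-14\right) \left(-15\right) = \left(- \frac{1}{46}\right) \left(-14\right) \left(-15\right) = \frac{7}{23} \left(-15\right) = - \frac{105}{23} \approx -4.5652$)
$\sqrt{645 + p} = \sqrt{645 - \frac{105}{23}} = \sqrt{\frac{14730}{23}} = \frac{\sqrt{338790}}{23}$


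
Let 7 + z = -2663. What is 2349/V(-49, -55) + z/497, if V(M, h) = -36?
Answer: -140397/1988 ≈ -70.622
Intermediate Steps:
z = -2670 (z = -7 - 2663 = -2670)
2349/V(-49, -55) + z/497 = 2349/(-36) - 2670/497 = 2349*(-1/36) - 2670*1/497 = -261/4 - 2670/497 = -140397/1988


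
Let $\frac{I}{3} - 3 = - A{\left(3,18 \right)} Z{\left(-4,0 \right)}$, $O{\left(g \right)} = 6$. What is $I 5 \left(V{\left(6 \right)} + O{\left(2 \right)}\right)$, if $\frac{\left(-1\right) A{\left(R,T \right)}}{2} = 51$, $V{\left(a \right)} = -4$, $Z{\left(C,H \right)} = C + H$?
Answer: $-12150$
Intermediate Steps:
$A{\left(R,T \right)} = -102$ ($A{\left(R,T \right)} = \left(-2\right) 51 = -102$)
$I = -1215$ ($I = 9 + 3 \left(- \left(-102\right) \left(-4 + 0\right)\right) = 9 + 3 \left(- \left(-102\right) \left(-4\right)\right) = 9 + 3 \left(\left(-1\right) 408\right) = 9 + 3 \left(-408\right) = 9 - 1224 = -1215$)
$I 5 \left(V{\left(6 \right)} + O{\left(2 \right)}\right) = - 1215 \cdot 5 \left(-4 + 6\right) = - 1215 \cdot 5 \cdot 2 = \left(-1215\right) 10 = -12150$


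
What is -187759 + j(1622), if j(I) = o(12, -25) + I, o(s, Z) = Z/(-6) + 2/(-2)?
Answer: -1116803/6 ≈ -1.8613e+5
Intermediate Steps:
o(s, Z) = -1 - Z/6 (o(s, Z) = Z*(-⅙) + 2*(-½) = -Z/6 - 1 = -1 - Z/6)
j(I) = 19/6 + I (j(I) = (-1 - ⅙*(-25)) + I = (-1 + 25/6) + I = 19/6 + I)
-187759 + j(1622) = -187759 + (19/6 + 1622) = -187759 + 9751/6 = -1116803/6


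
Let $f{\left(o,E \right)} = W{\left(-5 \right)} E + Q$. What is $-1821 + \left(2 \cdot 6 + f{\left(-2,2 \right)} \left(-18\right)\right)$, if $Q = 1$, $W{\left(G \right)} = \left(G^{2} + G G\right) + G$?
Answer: $-3447$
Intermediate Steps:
$W{\left(G \right)} = G + 2 G^{2}$ ($W{\left(G \right)} = \left(G^{2} + G^{2}\right) + G = 2 G^{2} + G = G + 2 G^{2}$)
$f{\left(o,E \right)} = 1 + 45 E$ ($f{\left(o,E \right)} = - 5 \left(1 + 2 \left(-5\right)\right) E + 1 = - 5 \left(1 - 10\right) E + 1 = \left(-5\right) \left(-9\right) E + 1 = 45 E + 1 = 1 + 45 E$)
$-1821 + \left(2 \cdot 6 + f{\left(-2,2 \right)} \left(-18\right)\right) = -1821 + \left(2 \cdot 6 + \left(1 + 45 \cdot 2\right) \left(-18\right)\right) = -1821 + \left(12 + \left(1 + 90\right) \left(-18\right)\right) = -1821 + \left(12 + 91 \left(-18\right)\right) = -1821 + \left(12 - 1638\right) = -1821 - 1626 = -3447$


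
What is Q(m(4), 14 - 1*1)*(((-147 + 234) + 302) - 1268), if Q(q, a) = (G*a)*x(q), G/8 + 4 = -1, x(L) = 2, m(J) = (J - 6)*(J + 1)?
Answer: 914160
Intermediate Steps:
m(J) = (1 + J)*(-6 + J) (m(J) = (-6 + J)*(1 + J) = (1 + J)*(-6 + J))
G = -40 (G = -32 + 8*(-1) = -32 - 8 = -40)
Q(q, a) = -80*a (Q(q, a) = -40*a*2 = -80*a)
Q(m(4), 14 - 1*1)*(((-147 + 234) + 302) - 1268) = (-80*(14 - 1*1))*(((-147 + 234) + 302) - 1268) = (-80*(14 - 1))*((87 + 302) - 1268) = (-80*13)*(389 - 1268) = -1040*(-879) = 914160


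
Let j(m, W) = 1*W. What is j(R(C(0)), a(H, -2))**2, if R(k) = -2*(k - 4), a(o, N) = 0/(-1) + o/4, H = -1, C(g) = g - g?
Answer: 1/16 ≈ 0.062500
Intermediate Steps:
C(g) = 0
a(o, N) = o/4 (a(o, N) = 0*(-1) + o*(1/4) = 0 + o/4 = o/4)
R(k) = 8 - 2*k (R(k) = -2*(-4 + k) = 8 - 2*k)
j(m, W) = W
j(R(C(0)), a(H, -2))**2 = ((1/4)*(-1))**2 = (-1/4)**2 = 1/16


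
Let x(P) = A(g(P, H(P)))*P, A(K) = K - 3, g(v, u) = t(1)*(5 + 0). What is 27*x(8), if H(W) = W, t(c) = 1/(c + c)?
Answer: -108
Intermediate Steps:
t(c) = 1/(2*c)
g(v, u) = 5/2 (g(v, u) = ((½)/1)*(5 + 0) = ((½)*1)*5 = (½)*5 = 5/2)
A(K) = -3 + K
x(P) = -P/2 (x(P) = (-3 + 5/2)*P = -P/2)
27*x(8) = 27*(-½*8) = 27*(-4) = -108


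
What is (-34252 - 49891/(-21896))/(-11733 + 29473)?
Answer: -749931901/388435040 ≈ -1.9306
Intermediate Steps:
(-34252 - 49891/(-21896))/(-11733 + 29473) = (-34252 - 49891*(-1/21896))/17740 = (-34252 + 49891/21896)*(1/17740) = -749931901/21896*1/17740 = -749931901/388435040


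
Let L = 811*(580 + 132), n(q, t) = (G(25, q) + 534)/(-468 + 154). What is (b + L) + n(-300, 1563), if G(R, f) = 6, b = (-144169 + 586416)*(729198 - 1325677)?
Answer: -41415103928587/157 ≈ -2.6379e+11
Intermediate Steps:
b = -263791048313 (b = 442247*(-596479) = -263791048313)
n(q, t) = -270/157 (n(q, t) = (6 + 534)/(-468 + 154) = 540/(-314) = 540*(-1/314) = -270/157)
L = 577432 (L = 811*712 = 577432)
(b + L) + n(-300, 1563) = (-263791048313 + 577432) - 270/157 = -263790470881 - 270/157 = -41415103928587/157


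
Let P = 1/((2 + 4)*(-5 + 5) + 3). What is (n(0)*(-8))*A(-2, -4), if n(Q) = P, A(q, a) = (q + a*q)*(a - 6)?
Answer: 160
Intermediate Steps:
A(q, a) = (-6 + a)*(q + a*q) (A(q, a) = (q + a*q)*(-6 + a) = (-6 + a)*(q + a*q))
P = ⅓ (P = 1/(6*0 + 3) = 1/(0 + 3) = 1/3 = ⅓ ≈ 0.33333)
n(Q) = ⅓
(n(0)*(-8))*A(-2, -4) = ((⅓)*(-8))*(-2*(-6 + (-4)² - 5*(-4))) = -(-16)*(-6 + 16 + 20)/3 = -(-16)*30/3 = -8/3*(-60) = 160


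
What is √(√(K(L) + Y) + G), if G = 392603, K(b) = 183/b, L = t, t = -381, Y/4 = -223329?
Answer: √(6332293787 + 127*I*√14408301511)/127 ≈ 626.58 + 0.75422*I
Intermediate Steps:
Y = -893316 (Y = 4*(-223329) = -893316)
L = -381
√(√(K(L) + Y) + G) = √(√(183/(-381) - 893316) + 392603) = √(√(183*(-1/381) - 893316) + 392603) = √(√(-61/127 - 893316) + 392603) = √(√(-113451193/127) + 392603) = √(I*√14408301511/127 + 392603) = √(392603 + I*√14408301511/127)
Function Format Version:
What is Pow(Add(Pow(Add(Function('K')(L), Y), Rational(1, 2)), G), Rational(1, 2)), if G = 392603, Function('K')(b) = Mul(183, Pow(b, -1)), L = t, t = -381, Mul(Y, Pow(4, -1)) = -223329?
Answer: Mul(Rational(1, 127), Pow(Add(6332293787, Mul(127, I, Pow(14408301511, Rational(1, 2)))), Rational(1, 2))) ≈ Add(626.58, Mul(0.75422, I))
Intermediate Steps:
Y = -893316 (Y = Mul(4, -223329) = -893316)
L = -381
Pow(Add(Pow(Add(Function('K')(L), Y), Rational(1, 2)), G), Rational(1, 2)) = Pow(Add(Pow(Add(Mul(183, Pow(-381, -1)), -893316), Rational(1, 2)), 392603), Rational(1, 2)) = Pow(Add(Pow(Add(Mul(183, Rational(-1, 381)), -893316), Rational(1, 2)), 392603), Rational(1, 2)) = Pow(Add(Pow(Add(Rational(-61, 127), -893316), Rational(1, 2)), 392603), Rational(1, 2)) = Pow(Add(Pow(Rational(-113451193, 127), Rational(1, 2)), 392603), Rational(1, 2)) = Pow(Add(Mul(Rational(1, 127), I, Pow(14408301511, Rational(1, 2))), 392603), Rational(1, 2)) = Pow(Add(392603, Mul(Rational(1, 127), I, Pow(14408301511, Rational(1, 2)))), Rational(1, 2))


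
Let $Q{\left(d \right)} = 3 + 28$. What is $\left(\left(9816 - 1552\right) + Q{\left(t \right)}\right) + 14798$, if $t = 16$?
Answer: $23093$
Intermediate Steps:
$Q{\left(d \right)} = 31$
$\left(\left(9816 - 1552\right) + Q{\left(t \right)}\right) + 14798 = \left(\left(9816 - 1552\right) + 31\right) + 14798 = \left(8264 + 31\right) + 14798 = 8295 + 14798 = 23093$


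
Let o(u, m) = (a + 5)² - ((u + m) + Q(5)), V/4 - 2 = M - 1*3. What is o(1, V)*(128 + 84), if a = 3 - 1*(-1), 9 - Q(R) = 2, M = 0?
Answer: 16324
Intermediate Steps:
Q(R) = 7 (Q(R) = 9 - 1*2 = 9 - 2 = 7)
V = -4 (V = 8 + 4*(0 - 1*3) = 8 + 4*(0 - 3) = 8 + 4*(-3) = 8 - 12 = -4)
a = 4 (a = 3 + 1 = 4)
o(u, m) = 74 - m - u (o(u, m) = (4 + 5)² - ((u + m) + 7) = 9² - ((m + u) + 7) = 81 - (7 + m + u) = 81 + (-7 - m - u) = 74 - m - u)
o(1, V)*(128 + 84) = (74 - 1*(-4) - 1*1)*(128 + 84) = (74 + 4 - 1)*212 = 77*212 = 16324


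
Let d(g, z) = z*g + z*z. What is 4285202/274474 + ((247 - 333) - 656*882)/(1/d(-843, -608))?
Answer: -70061459361708087/137237 ≈ -5.1051e+11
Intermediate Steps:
d(g, z) = z² + g*z (d(g, z) = g*z + z² = z² + g*z)
4285202/274474 + ((247 - 333) - 656*882)/(1/d(-843, -608)) = 4285202/274474 + ((247 - 333) - 656*882)/(1/(-608*(-843 - 608))) = 4285202*(1/274474) + (-86 - 578592)/(1/(-608*(-1451))) = 2142601/137237 - 578678/(1/882208) = 2142601/137237 - 578678/1/882208 = 2142601/137237 - 578678*882208 = 2142601/137237 - 510514361024 = -70061459361708087/137237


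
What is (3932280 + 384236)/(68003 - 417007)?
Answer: -1079129/87251 ≈ -12.368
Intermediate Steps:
(3932280 + 384236)/(68003 - 417007) = 4316516/(-349004) = 4316516*(-1/349004) = -1079129/87251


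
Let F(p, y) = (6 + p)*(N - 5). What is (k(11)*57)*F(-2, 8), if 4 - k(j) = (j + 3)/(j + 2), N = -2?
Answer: -60648/13 ≈ -4665.2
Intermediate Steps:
F(p, y) = -42 - 7*p (F(p, y) = (6 + p)*(-2 - 5) = (6 + p)*(-7) = -42 - 7*p)
k(j) = 4 - (3 + j)/(2 + j) (k(j) = 4 - (j + 3)/(j + 2) = 4 - (3 + j)/(2 + j))
(k(11)*57)*F(-2, 8) = (((5 + 3*11)/(2 + 11))*57)*(-42 - 7*(-2)) = (((5 + 33)/13)*57)*(-42 + 14) = (((1/13)*38)*57)*(-28) = ((38/13)*57)*(-28) = (2166/13)*(-28) = -60648/13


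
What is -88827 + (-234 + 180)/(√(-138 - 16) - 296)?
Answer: -3898164903/43885 + 27*I*√154/43885 ≈ -88827.0 + 0.007635*I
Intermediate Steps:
-88827 + (-234 + 180)/(√(-138 - 16) - 296) = -88827 - 54/(√(-154) - 296) = -88827 - 54/(I*√154 - 296) = -88827 - 54/(-296 + I*√154)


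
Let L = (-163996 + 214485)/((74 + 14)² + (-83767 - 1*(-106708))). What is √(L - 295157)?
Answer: 6*I*√21384210410/1615 ≈ 543.28*I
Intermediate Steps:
L = 50489/30685 (L = 50489/(88² + (-83767 + 106708)) = 50489/(7744 + 22941) = 50489/30685 ≈ 1.6454)
√(L - 295157) = √(50489/30685 - 295157) = √(-9056842056/30685) = 6*I*√21384210410/1615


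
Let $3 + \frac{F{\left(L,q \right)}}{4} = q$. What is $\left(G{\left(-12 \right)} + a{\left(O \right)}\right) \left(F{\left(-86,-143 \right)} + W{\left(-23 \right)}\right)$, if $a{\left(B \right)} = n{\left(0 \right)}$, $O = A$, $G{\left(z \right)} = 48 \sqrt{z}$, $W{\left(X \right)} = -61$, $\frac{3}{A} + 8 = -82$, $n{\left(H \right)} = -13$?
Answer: $8385 - 61920 i \sqrt{3} \approx 8385.0 - 1.0725 \cdot 10^{5} i$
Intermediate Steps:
$F{\left(L,q \right)} = -12 + 4 q$
$A = - \frac{1}{30}$ ($A = \frac{3}{-8 - 82} = \frac{3}{-90} = 3 \left(- \frac{1}{90}\right) = - \frac{1}{30} \approx -0.033333$)
$O = - \frac{1}{30} \approx -0.033333$
$a{\left(B \right)} = -13$
$\left(G{\left(-12 \right)} + a{\left(O \right)}\right) \left(F{\left(-86,-143 \right)} + W{\left(-23 \right)}\right) = \left(48 \sqrt{-12} - 13\right) \left(\left(-12 + 4 \left(-143\right)\right) - 61\right) = \left(48 \cdot 2 i \sqrt{3} - 13\right) \left(\left(-12 - 572\right) - 61\right) = \left(96 i \sqrt{3} - 13\right) \left(-584 - 61\right) = \left(-13 + 96 i \sqrt{3}\right) \left(-645\right) = 8385 - 61920 i \sqrt{3}$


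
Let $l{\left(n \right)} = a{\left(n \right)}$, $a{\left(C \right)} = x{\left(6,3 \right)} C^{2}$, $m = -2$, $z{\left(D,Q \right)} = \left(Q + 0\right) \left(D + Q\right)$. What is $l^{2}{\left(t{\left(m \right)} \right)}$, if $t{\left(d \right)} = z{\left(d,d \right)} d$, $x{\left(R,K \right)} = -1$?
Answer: $65536$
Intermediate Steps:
$z{\left(D,Q \right)} = Q \left(D + Q\right)$
$t{\left(d \right)} = 2 d^{3}$ ($t{\left(d \right)} = d \left(d + d\right) d = d 2 d d = 2 d^{2} d = 2 d^{3}$)
$a{\left(C \right)} = - C^{2}$
$l{\left(n \right)} = - n^{2}$
$l^{2}{\left(t{\left(m \right)} \right)} = \left(- \left(2 \left(-2\right)^{3}\right)^{2}\right)^{2} = \left(- \left(2 \left(-8\right)\right)^{2}\right)^{2} = \left(- \left(-16\right)^{2}\right)^{2} = \left(\left(-1\right) 256\right)^{2} = \left(-256\right)^{2} = 65536$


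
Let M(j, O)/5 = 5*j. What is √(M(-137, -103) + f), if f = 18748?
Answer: √15323 ≈ 123.79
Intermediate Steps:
M(j, O) = 25*j (M(j, O) = 5*(5*j) = 25*j)
√(M(-137, -103) + f) = √(25*(-137) + 18748) = √(-3425 + 18748) = √15323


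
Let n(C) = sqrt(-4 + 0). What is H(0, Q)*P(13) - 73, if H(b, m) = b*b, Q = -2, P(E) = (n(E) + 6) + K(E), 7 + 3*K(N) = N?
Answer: -73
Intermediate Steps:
K(N) = -7/3 + N/3
n(C) = 2*I (n(C) = sqrt(-4) = 2*I)
P(E) = 11/3 + 2*I + E/3 (P(E) = (2*I + 6) + (-7/3 + E/3) = (6 + 2*I) + (-7/3 + E/3) = 11/3 + 2*I + E/3)
H(b, m) = b**2
H(0, Q)*P(13) - 73 = 0**2*(11/3 + 2*I + (1/3)*13) - 73 = 0*(11/3 + 2*I + 13/3) - 73 = 0*(8 + 2*I) - 73 = 0 - 73 = -73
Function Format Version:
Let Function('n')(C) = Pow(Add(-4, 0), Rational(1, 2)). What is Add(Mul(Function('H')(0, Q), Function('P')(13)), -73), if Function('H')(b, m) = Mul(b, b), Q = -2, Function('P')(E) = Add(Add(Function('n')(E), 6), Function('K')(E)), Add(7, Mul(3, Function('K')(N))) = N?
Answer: -73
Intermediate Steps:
Function('K')(N) = Add(Rational(-7, 3), Mul(Rational(1, 3), N))
Function('n')(C) = Mul(2, I) (Function('n')(C) = Pow(-4, Rational(1, 2)) = Mul(2, I))
Function('P')(E) = Add(Rational(11, 3), Mul(2, I), Mul(Rational(1, 3), E)) (Function('P')(E) = Add(Add(Mul(2, I), 6), Add(Rational(-7, 3), Mul(Rational(1, 3), E))) = Add(Add(6, Mul(2, I)), Add(Rational(-7, 3), Mul(Rational(1, 3), E))) = Add(Rational(11, 3), Mul(2, I), Mul(Rational(1, 3), E)))
Function('H')(b, m) = Pow(b, 2)
Add(Mul(Function('H')(0, Q), Function('P')(13)), -73) = Add(Mul(Pow(0, 2), Add(Rational(11, 3), Mul(2, I), Mul(Rational(1, 3), 13))), -73) = Add(Mul(0, Add(Rational(11, 3), Mul(2, I), Rational(13, 3))), -73) = Add(Mul(0, Add(8, Mul(2, I))), -73) = Add(0, -73) = -73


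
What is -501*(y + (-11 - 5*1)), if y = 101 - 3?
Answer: -41082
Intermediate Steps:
y = 98
-501*(y + (-11 - 5*1)) = -501*(98 + (-11 - 5*1)) = -501*(98 + (-11 - 5)) = -501*(98 - 16) = -501*82 = -41082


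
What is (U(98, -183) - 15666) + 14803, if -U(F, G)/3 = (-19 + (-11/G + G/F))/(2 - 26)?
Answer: -124189493/143472 ≈ -865.60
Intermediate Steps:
U(F, G) = -19/8 - 11/(8*G) + G/(8*F) (U(F, G) = -3*(-19 + (-11/G + G/F))/(2 - 26) = -3*(-19 - 11/G + G/F)/(-24) = -3*(-19 - 11/G + G/F)*(-1)/24 = -3*(19/24 + 11/(24*G) - G/(24*F)) = -19/8 - 11/(8*G) + G/(8*F))
(U(98, -183) - 15666) + 14803 = ((-19/8 - 11/8/(-183) + (⅛)*(-183)/98) - 15666) + 14803 = ((-19/8 - 11/8*(-1/183) + (⅛)*(-183)*(1/98)) - 15666) + 14803 = ((-19/8 + 11/1464 - 183/784) - 15666) + 14803 = (-373157/143472 - 15666) + 14803 = -2248005509/143472 + 14803 = -124189493/143472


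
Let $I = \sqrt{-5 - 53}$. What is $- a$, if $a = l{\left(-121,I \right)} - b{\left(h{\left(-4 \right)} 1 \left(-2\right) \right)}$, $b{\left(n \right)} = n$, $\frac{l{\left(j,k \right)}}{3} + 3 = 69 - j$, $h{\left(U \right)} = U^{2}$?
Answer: $-593$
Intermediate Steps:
$I = i \sqrt{58}$ ($I = \sqrt{-58} = i \sqrt{58} \approx 7.6158 i$)
$l{\left(j,k \right)} = 198 - 3 j$ ($l{\left(j,k \right)} = -9 + 3 \left(69 - j\right) = -9 - \left(-207 + 3 j\right) = 198 - 3 j$)
$a = 593$ ($a = \left(198 - -363\right) - \left(-4\right)^{2} \cdot 1 \left(-2\right) = \left(198 + 363\right) - 16 \cdot 1 \left(-2\right) = 561 - 16 \left(-2\right) = 561 - -32 = 561 + 32 = 593$)
$- a = \left(-1\right) 593 = -593$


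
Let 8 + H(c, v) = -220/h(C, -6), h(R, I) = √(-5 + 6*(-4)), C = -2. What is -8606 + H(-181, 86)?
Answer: -8614 + 220*I*√29/29 ≈ -8614.0 + 40.853*I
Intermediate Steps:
h(R, I) = I*√29 (h(R, I) = √(-5 - 24) = √(-29) = I*√29)
H(c, v) = -8 + 220*I*√29/29 (H(c, v) = -8 - 220*(-I*√29/29) = -8 - (-220)*I*√29/29 = -8 + 220*I*√29/29)
-8606 + H(-181, 86) = -8606 + (-8 + 220*I*√29/29) = -8614 + 220*I*√29/29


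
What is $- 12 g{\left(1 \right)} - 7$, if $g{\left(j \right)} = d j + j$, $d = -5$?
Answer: $41$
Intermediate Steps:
$g{\left(j \right)} = - 4 j$ ($g{\left(j \right)} = - 5 j + j = - 4 j$)
$- 12 g{\left(1 \right)} - 7 = - 12 \left(\left(-4\right) 1\right) - 7 = \left(-12\right) \left(-4\right) - 7 = 48 - 7 = 41$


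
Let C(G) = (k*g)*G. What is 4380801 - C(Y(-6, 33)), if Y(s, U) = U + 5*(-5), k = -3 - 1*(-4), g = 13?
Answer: 4380697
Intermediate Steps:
k = 1 (k = -3 + 4 = 1)
Y(s, U) = -25 + U (Y(s, U) = U - 25 = -25 + U)
C(G) = 13*G (C(G) = (1*13)*G = 13*G)
4380801 - C(Y(-6, 33)) = 4380801 - 13*(-25 + 33) = 4380801 - 13*8 = 4380801 - 1*104 = 4380801 - 104 = 4380697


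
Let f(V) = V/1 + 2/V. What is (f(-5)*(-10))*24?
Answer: 1296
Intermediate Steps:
f(V) = V + 2/V (f(V) = V*1 + 2/V = V + 2/V)
(f(-5)*(-10))*24 = ((-5 + 2/(-5))*(-10))*24 = ((-5 + 2*(-1/5))*(-10))*24 = ((-5 - 2/5)*(-10))*24 = -27/5*(-10)*24 = 54*24 = 1296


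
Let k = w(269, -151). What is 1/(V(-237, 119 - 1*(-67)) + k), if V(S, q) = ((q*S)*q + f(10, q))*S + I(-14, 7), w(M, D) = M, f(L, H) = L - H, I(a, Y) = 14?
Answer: 1/1943264719 ≈ 5.1460e-10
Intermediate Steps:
k = 269
V(S, q) = 14 + S*(10 - q + S*q²) (V(S, q) = ((q*S)*q + (10 - q))*S + 14 = ((S*q)*q + (10 - q))*S + 14 = (S*q² + (10 - q))*S + 14 = (10 - q + S*q²)*S + 14 = S*(10 - q + S*q²) + 14 = 14 + S*(10 - q + S*q²))
1/(V(-237, 119 - 1*(-67)) + k) = 1/((14 + (-237)²*(119 - 1*(-67))² - 1*(-237)*(-10 + (119 - 1*(-67)))) + 269) = 1/((14 + 56169*(119 + 67)² - 1*(-237)*(-10 + (119 + 67))) + 269) = 1/((14 + 56169*186² - 1*(-237)*(-10 + 186)) + 269) = 1/((14 + 56169*34596 - 1*(-237)*176) + 269) = 1/((14 + 1943222724 + 41712) + 269) = 1/(1943264450 + 269) = 1/1943264719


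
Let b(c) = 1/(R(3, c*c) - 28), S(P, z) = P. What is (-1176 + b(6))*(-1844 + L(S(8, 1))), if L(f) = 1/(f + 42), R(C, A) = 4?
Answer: 34697557/16 ≈ 2.1686e+6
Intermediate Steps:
L(f) = 1/(42 + f)
b(c) = -1/24 (b(c) = 1/(4 - 28) = 1/(-24) = -1/24)
(-1176 + b(6))*(-1844 + L(S(8, 1))) = (-1176 - 1/24)*(-1844 + 1/(42 + 8)) = -28225*(-1844 + 1/50)/24 = -28225/24*(-92199/50) = 34697557/16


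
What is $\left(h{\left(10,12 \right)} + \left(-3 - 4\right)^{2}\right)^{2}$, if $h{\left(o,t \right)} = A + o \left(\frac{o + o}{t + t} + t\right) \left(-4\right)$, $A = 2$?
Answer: $\frac{1923769}{9} \approx 2.1375 \cdot 10^{5}$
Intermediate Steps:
$h{\left(o,t \right)} = 2 + o \left(- 4 t - \frac{4 o}{t}\right)$ ($h{\left(o,t \right)} = 2 + o \left(\frac{o + o}{t + t} + t\right) \left(-4\right) = 2 + o \left(\frac{2 o}{2 t} + t\right) \left(-4\right) = 2 + o \left(2 o \frac{1}{2 t} + t\right) \left(-4\right) = 2 + o \left(\frac{o}{t} + t\right) \left(-4\right) = 2 + o \left(t + \frac{o}{t}\right) \left(-4\right) = 2 + o \left(- 4 t - \frac{4 o}{t}\right)$)
$\left(h{\left(10,12 \right)} + \left(-3 - 4\right)^{2}\right)^{2} = \left(\left(2 - 40 \cdot 12 - \frac{4 \cdot 10^{2}}{12}\right) + \left(-3 - 4\right)^{2}\right)^{2} = \left(\left(2 - 480 - 400 \cdot \frac{1}{12}\right) + \left(-3 - 4\right)^{2}\right)^{2} = \left(\left(2 - 480 - \frac{100}{3}\right) + \left(-7\right)^{2}\right)^{2} = \left(- \frac{1534}{3} + 49\right)^{2} = \left(- \frac{1387}{3}\right)^{2} = \frac{1923769}{9}$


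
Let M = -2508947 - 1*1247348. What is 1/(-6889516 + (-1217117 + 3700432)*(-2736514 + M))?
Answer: -1/16123696871351 ≈ -6.2020e-14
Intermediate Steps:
M = -3756295 (M = -2508947 - 1247348 = -3756295)
1/(-6889516 + (-1217117 + 3700432)*(-2736514 + M)) = 1/(-6889516 + (-1217117 + 3700432)*(-2736514 - 3756295)) = 1/(-6889516 + 2483315*(-6492809)) = 1/(-6889516 - 16123689981835) = 1/(-16123696871351) = -1/16123696871351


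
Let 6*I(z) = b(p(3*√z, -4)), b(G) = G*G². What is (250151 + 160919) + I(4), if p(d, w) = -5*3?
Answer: 821015/2 ≈ 4.1051e+5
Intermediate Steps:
p(d, w) = -15
b(G) = G³
I(z) = -1125/2 (I(z) = (⅙)*(-15)³ = (⅙)*(-3375) = -1125/2)
(250151 + 160919) + I(4) = (250151 + 160919) - 1125/2 = 411070 - 1125/2 = 821015/2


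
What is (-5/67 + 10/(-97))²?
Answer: 1334025/42237001 ≈ 0.031584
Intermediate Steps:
(-5/67 + 10/(-97))² = (-5*1/67 + 10*(-1/97))² = (-5/67 - 10/97)² = (-1155/6499)² = 1334025/42237001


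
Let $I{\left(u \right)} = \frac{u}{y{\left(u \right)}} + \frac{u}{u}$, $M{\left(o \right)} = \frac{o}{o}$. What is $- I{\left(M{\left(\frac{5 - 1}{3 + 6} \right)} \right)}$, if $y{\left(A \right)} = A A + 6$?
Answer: $- \frac{8}{7} \approx -1.1429$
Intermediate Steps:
$M{\left(o \right)} = 1$
$y{\left(A \right)} = 6 + A^{2}$ ($y{\left(A \right)} = A^{2} + 6 = 6 + A^{2}$)
$I{\left(u \right)} = 1 + \frac{u}{6 + u^{2}}$ ($I{\left(u \right)} = \frac{u}{6 + u^{2}} + \frac{u}{u} = \frac{u}{6 + u^{2}} + 1 = 1 + \frac{u}{6 + u^{2}}$)
$- I{\left(M{\left(\frac{5 - 1}{3 + 6} \right)} \right)} = - \frac{6 + 1 + 1^{2}}{6 + 1^{2}} = - \frac{6 + 1 + 1}{6 + 1} = - \frac{8}{7}$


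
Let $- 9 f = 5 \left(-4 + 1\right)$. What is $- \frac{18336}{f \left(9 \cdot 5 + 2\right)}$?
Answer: $- \frac{55008}{235} \approx -234.08$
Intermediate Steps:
$f = \frac{5}{3}$ ($f = - \frac{5 \left(-4 + 1\right)}{9} = - \frac{5 \left(-3\right)}{9} = \left(- \frac{1}{9}\right) \left(-15\right) = \frac{5}{3} \approx 1.6667$)
$- \frac{18336}{f \left(9 \cdot 5 + 2\right)} = - \frac{18336}{\frac{5}{3} \left(9 \cdot 5 + 2\right)} = - \frac{18336}{\frac{5}{3} \left(45 + 2\right)} = - \frac{18336}{\frac{5}{3} \cdot 47} = - \frac{18336}{\frac{235}{3}} = \left(-18336\right) \frac{3}{235} = - \frac{55008}{235}$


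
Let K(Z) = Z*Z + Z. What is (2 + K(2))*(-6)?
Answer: -48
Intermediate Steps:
K(Z) = Z + Z² (K(Z) = Z² + Z = Z + Z²)
(2 + K(2))*(-6) = (2 + 2*(1 + 2))*(-6) = (2 + 2*3)*(-6) = (2 + 6)*(-6) = 8*(-6) = -48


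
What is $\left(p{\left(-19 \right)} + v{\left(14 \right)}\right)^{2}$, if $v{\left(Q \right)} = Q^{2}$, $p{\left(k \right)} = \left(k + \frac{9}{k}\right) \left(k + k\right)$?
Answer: $876096$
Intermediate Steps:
$p{\left(k \right)} = 2 k \left(k + \frac{9}{k}\right)$ ($p{\left(k \right)} = \left(k + \frac{9}{k}\right) 2 k = 2 k \left(k + \frac{9}{k}\right)$)
$\left(p{\left(-19 \right)} + v{\left(14 \right)}\right)^{2} = \left(\left(18 + 2 \left(-19\right)^{2}\right) + 14^{2}\right)^{2} = \left(\left(18 + 2 \cdot 361\right) + 196\right)^{2} = \left(\left(18 + 722\right) + 196\right)^{2} = \left(740 + 196\right)^{2} = 936^{2} = 876096$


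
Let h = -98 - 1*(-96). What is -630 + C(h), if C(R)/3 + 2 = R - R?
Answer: -636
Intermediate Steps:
h = -2 (h = -98 + 96 = -2)
C(R) = -6 (C(R) = -6 + 3*(R - R) = -6 + 3*0 = -6 + 0 = -6)
-630 + C(h) = -630 - 6 = -636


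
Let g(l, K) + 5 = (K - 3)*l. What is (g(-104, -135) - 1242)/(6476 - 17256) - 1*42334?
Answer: -91274725/2156 ≈ -42335.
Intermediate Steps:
g(l, K) = -5 + l*(-3 + K) (g(l, K) = -5 + (K - 3)*l = -5 + (-3 + K)*l = -5 + l*(-3 + K))
(g(-104, -135) - 1242)/(6476 - 17256) - 1*42334 = ((-5 - 3*(-104) - 135*(-104)) - 1242)/(6476 - 17256) - 1*42334 = ((-5 + 312 + 14040) - 1242)/(-10780) - 42334 = (14347 - 1242)*(-1/10780) - 42334 = 13105*(-1/10780) - 42334 = -2621/2156 - 42334 = -91274725/2156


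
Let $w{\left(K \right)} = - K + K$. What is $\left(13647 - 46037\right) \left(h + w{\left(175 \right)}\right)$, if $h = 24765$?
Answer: $-802138350$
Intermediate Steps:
$w{\left(K \right)} = 0$
$\left(13647 - 46037\right) \left(h + w{\left(175 \right)}\right) = \left(13647 - 46037\right) \left(24765 + 0\right) = \left(-32390\right) 24765 = -802138350$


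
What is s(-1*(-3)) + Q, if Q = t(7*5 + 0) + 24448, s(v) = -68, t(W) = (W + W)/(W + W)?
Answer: 24381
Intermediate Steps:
t(W) = 1 (t(W) = (2*W)/((2*W)) = (2*W)*(1/(2*W)) = 1)
Q = 24449 (Q = 1 + 24448 = 24449)
s(-1*(-3)) + Q = -68 + 24449 = 24381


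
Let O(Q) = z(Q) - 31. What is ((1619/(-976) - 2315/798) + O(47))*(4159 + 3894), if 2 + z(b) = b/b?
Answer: -114652727257/389424 ≈ -2.9442e+5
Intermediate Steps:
z(b) = -1 (z(b) = -2 + b/b = -2 + 1 = -1)
O(Q) = -32 (O(Q) = -1 - 31 = -32)
((1619/(-976) - 2315/798) + O(47))*(4159 + 3894) = ((1619/(-976) - 2315/798) - 32)*(4159 + 3894) = ((1619*(-1/976) - 2315*1/798) - 32)*8053 = ((-1619/976 - 2315/798) - 32)*8053 = (-1775701/389424 - 32)*8053 = -14237269/389424*8053 = -114652727257/389424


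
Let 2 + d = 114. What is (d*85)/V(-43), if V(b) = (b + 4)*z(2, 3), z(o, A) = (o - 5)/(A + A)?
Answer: 19040/39 ≈ 488.21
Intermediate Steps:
d = 112 (d = -2 + 114 = 112)
z(o, A) = (-5 + o)/(2*A) (z(o, A) = (-5 + o)/((2*A)) = (-5 + o)*(1/(2*A)) = (-5 + o)/(2*A))
V(b) = -2 - b/2 (V(b) = (b + 4)*((1/2)*(-5 + 2)/3) = (4 + b)*((1/2)*(1/3)*(-3)) = (4 + b)*(-1/2) = -2 - b/2)
(d*85)/V(-43) = (112*85)/(-2 - 1/2*(-43)) = 9520/(-2 + 43/2) = 9520/(39/2) = 9520*(2/39) = 19040/39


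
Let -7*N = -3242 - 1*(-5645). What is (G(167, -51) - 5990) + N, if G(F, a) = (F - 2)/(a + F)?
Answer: -5141473/812 ≈ -6331.9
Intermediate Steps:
N = -2403/7 (N = -(-3242 - 1*(-5645))/7 = -(-3242 + 5645)/7 = -1/7*2403 = -2403/7 ≈ -343.29)
G(F, a) = (-2 + F)/(F + a)
(G(167, -51) - 5990) + N = ((-2 + 167)/(167 - 51) - 5990) - 2403/7 = (165/116 - 5990) - 2403/7 = -694675/116 - 2403/7 = -5141473/812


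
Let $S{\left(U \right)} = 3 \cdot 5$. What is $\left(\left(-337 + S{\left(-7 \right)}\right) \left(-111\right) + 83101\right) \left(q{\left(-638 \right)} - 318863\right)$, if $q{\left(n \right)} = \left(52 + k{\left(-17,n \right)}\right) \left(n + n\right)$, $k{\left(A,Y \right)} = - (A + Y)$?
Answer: $-145106708785$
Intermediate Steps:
$k{\left(A,Y \right)} = - A - Y$
$S{\left(U \right)} = 15$
$q{\left(n \right)} = 2 n \left(69 - n\right)$ ($q{\left(n \right)} = \left(52 - \left(-17 + n\right)\right) \left(n + n\right) = \left(52 - \left(-17 + n\right)\right) 2 n = \left(69 - n\right) 2 n = 2 n \left(69 - n\right)$)
$\left(\left(-337 + S{\left(-7 \right)}\right) \left(-111\right) + 83101\right) \left(q{\left(-638 \right)} - 318863\right) = \left(\left(-337 + 15\right) \left(-111\right) + 83101\right) \left(2 \left(-638\right) \left(69 - -638\right) - 318863\right) = \left(\left(-322\right) \left(-111\right) + 83101\right) \left(2 \left(-638\right) \left(69 + 638\right) - 318863\right) = \left(35742 + 83101\right) \left(2 \left(-638\right) 707 - 318863\right) = 118843 \left(-902132 - 318863\right) = 118843 \left(-1220995\right) = -145106708785$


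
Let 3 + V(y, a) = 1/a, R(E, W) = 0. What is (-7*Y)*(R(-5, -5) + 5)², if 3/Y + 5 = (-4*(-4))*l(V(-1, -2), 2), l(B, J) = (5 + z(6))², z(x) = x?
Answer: -525/1931 ≈ -0.27188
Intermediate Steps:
V(y, a) = -3 + 1/a
l(B, J) = 121 (l(B, J) = (5 + 6)² = 11² = 121)
Y = 3/1931 (Y = 3/(-5 - 4*(-4)*121) = 3/(-5 + 16*121) = 3/(-5 + 1936) = 3/1931 ≈ 0.0015536)
(-7*Y)*(R(-5, -5) + 5)² = (-7*3/1931)*(0 + 5)² = -21/1931*5² = -21/1931*25 = -525/1931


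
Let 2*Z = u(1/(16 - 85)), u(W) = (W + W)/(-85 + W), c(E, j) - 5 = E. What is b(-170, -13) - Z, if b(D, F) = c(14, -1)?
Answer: 111453/5866 ≈ 19.000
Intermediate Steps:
c(E, j) = 5 + E
b(D, F) = 19 (b(D, F) = 5 + 14 = 19)
u(W) = 2*W/(-85 + W) (u(W) = (2*W)/(-85 + W) = 2*W/(-85 + W))
Z = 1/5866 (Z = (2/((16 - 85)*(-85 + 1/(16 - 85))))/2 = (2/(-69*(-85 + 1/(-69))))/2 = (2*(-1/69)/(-85 - 1/69))/2 = (2*(-1/69)/(-5866/69))/2 = (2*(-1/69)*(-69/5866))/2 = (1/2)*(1/2933) = 1/5866 ≈ 0.00017047)
b(-170, -13) - Z = 19 - 1*1/5866 = 19 - 1/5866 = 111453/5866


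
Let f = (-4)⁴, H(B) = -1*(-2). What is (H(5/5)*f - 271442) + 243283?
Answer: -27647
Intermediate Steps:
H(B) = 2
f = 256
(H(5/5)*f - 271442) + 243283 = (2*256 - 271442) + 243283 = (512 - 271442) + 243283 = -270930 + 243283 = -27647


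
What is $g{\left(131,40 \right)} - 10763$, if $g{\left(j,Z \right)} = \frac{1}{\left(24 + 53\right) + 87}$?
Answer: $- \frac{1765131}{164} \approx -10763.0$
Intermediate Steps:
$g{\left(j,Z \right)} = \frac{1}{164}$ ($g{\left(j,Z \right)} = \frac{1}{77 + 87} = \frac{1}{164}$)
$g{\left(131,40 \right)} - 10763 = \frac{1}{164} - 10763 = - \frac{1765131}{164}$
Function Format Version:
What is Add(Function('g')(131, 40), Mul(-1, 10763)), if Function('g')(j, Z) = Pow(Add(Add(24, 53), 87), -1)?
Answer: Rational(-1765131, 164) ≈ -10763.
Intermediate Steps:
Function('g')(j, Z) = Rational(1, 164) (Function('g')(j, Z) = Pow(Add(77, 87), -1) = Pow(164, -1) = Rational(1, 164))
Add(Function('g')(131, 40), Mul(-1, 10763)) = Add(Rational(1, 164), Mul(-1, 10763)) = Add(Rational(1, 164), -10763) = Rational(-1765131, 164)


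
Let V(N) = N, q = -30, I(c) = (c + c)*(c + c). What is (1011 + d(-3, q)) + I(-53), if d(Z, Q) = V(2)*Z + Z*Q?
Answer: 12331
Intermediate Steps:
I(c) = 4*c² (I(c) = (2*c)*(2*c) = 4*c²)
d(Z, Q) = 2*Z + Q*Z (d(Z, Q) = 2*Z + Z*Q = 2*Z + Q*Z)
(1011 + d(-3, q)) + I(-53) = (1011 - 3*(2 - 30)) + 4*(-53)² = (1011 - 3*(-28)) + 4*2809 = (1011 + 84) + 11236 = 1095 + 11236 = 12331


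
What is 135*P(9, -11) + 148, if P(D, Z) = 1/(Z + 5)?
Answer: 251/2 ≈ 125.50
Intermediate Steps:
P(D, Z) = 1/(5 + Z)
135*P(9, -11) + 148 = 135/(5 - 11) + 148 = 135/(-6) + 148 = 135*(-1/6) + 148 = -45/2 + 148 = 251/2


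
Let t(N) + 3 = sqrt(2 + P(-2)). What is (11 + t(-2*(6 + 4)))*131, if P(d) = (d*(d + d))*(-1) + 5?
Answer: 1048 + 131*I ≈ 1048.0 + 131.0*I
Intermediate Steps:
P(d) = 5 - 2*d**2 (P(d) = (d*(2*d))*(-1) + 5 = (2*d**2)*(-1) + 5 = -2*d**2 + 5 = 5 - 2*d**2)
t(N) = -3 + I (t(N) = -3 + sqrt(2 + (5 - 2*(-2)**2)) = -3 + sqrt(2 + (5 - 2*4)) = -3 + sqrt(2 + (5 - 8)) = -3 + sqrt(2 - 3) = -3 + sqrt(-1) = -3 + I)
(11 + t(-2*(6 + 4)))*131 = (11 + (-3 + I))*131 = (8 + I)*131 = 1048 + 131*I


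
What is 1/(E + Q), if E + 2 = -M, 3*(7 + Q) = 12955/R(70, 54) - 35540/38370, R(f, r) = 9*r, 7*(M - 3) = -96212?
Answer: 13053474/179369719975 ≈ 7.2774e-5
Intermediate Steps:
M = -96191/7 (M = 3 + (⅐)*(-96212) = 3 - 96212/7 = -96191/7 ≈ -13742.)
Q = 2940223/1864782 (Q = -7 + (12955/((9*54)) - 35540/38370)/3 = -7 + (12955/486 - 35540*1/38370)/3 = -7 + (12955*(1/486) - 3554/3837)/3 = -7 + (12955/486 - 3554/3837)/3 = -7 + (⅓)*(15993697/621594) = -7 + 15993697/1864782 = 2940223/1864782 ≈ 1.5767)
E = 96177/7 (E = -2 - 1*(-96191/7) = -2 + 96191/7 = 96177/7 ≈ 13740.)
1/(E + Q) = 1/(96177/7 + 2940223/1864782) = 1/(179369719975/13053474) = 13053474/179369719975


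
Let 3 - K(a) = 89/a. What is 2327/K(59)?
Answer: 137293/88 ≈ 1560.1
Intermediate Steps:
K(a) = 3 - 89/a
2327/K(59) = 2327/(3 - 89/59) = 2327/(88/59) = 2327*(59/88) = 137293/88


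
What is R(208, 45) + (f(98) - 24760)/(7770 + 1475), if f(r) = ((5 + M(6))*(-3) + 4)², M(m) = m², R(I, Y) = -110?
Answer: -1027549/9245 ≈ -111.15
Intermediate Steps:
f(r) = 14161 (f(r) = ((5 + 6²)*(-3) + 4)² = ((5 + 36)*(-3) + 4)² = (41*(-3) + 4)² = (-123 + 4)² = (-119)² = 14161)
R(208, 45) + (f(98) - 24760)/(7770 + 1475) = -110 + (14161 - 24760)/(7770 + 1475) = -110 - 10599/9245 = -1027549/9245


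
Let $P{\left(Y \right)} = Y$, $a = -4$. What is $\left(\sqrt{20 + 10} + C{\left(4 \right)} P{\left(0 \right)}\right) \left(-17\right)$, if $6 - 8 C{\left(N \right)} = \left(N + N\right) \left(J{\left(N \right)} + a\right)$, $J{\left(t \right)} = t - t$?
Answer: $- 17 \sqrt{30} \approx -93.113$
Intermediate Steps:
$J{\left(t \right)} = 0$
$C{\left(N \right)} = \frac{3}{4} + N$ ($C{\left(N \right)} = \frac{3}{4} - \frac{\left(N + N\right) \left(0 - 4\right)}{8} = \frac{3}{4} - \frac{2 N \left(-4\right)}{8} = \frac{3}{4} - \frac{\left(-8\right) N}{8} = \frac{3}{4} + N$)
$\left(\sqrt{20 + 10} + C{\left(4 \right)} P{\left(0 \right)}\right) \left(-17\right) = \left(\sqrt{20 + 10} + \left(\frac{3}{4} + 4\right) 0\right) \left(-17\right) = \left(\sqrt{30} + \frac{19}{4} \cdot 0\right) \left(-17\right) = \left(\sqrt{30} + 0\right) \left(-17\right) = \sqrt{30} \left(-17\right) = - 17 \sqrt{30}$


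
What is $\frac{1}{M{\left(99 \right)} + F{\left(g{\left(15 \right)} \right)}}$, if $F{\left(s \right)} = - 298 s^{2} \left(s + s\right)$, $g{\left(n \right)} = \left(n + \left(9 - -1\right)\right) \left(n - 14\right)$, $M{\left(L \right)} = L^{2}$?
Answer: $- \frac{1}{9302699} \approx -1.075 \cdot 10^{-7}$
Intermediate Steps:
$g{\left(n \right)} = \left(-14 + n\right) \left(10 + n\right)$ ($g{\left(n \right)} = \left(n + \left(9 + 1\right)\right) \left(-14 + n\right) = \left(n + 10\right) \left(-14 + n\right) = \left(10 + n\right) \left(-14 + n\right) = \left(-14 + n\right) \left(10 + n\right)$)
$F{\left(s \right)} = - 596 s^{3}$ ($F{\left(s \right)} = - 298 s^{2} \cdot 2 s = - 596 s^{3}$)
$\frac{1}{M{\left(99 \right)} + F{\left(g{\left(15 \right)} \right)}} = \frac{1}{99^{2} - 596 \left(-140 + 15^{2} - 60\right)^{3}} = \frac{1}{9801 - 596 \left(-140 + 225 - 60\right)^{3}} = \frac{1}{9801 - 596 \cdot 25^{3}} = \frac{1}{9801 - 9312500} = \frac{1}{-9302699} = - \frac{1}{9302699}$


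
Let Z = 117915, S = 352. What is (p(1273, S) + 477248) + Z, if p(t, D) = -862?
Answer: 594301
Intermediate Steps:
(p(1273, S) + 477248) + Z = (-862 + 477248) + 117915 = 476386 + 117915 = 594301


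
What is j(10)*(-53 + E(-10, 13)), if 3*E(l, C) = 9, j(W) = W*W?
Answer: -5000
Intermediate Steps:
j(W) = W²
E(l, C) = 3 (E(l, C) = (⅓)*9 = 3)
j(10)*(-53 + E(-10, 13)) = 10²*(-53 + 3) = 100*(-50) = -5000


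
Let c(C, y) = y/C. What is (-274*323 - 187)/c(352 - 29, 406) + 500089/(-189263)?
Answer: -5421934460995/76840778 ≈ -70561.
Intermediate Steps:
(-274*323 - 187)/c(352 - 29, 406) + 500089/(-189263) = (-274*323 - 187)/((406/(352 - 29))) + 500089/(-189263) = (-88502 - 187)/((406/323)) + 500089*(-1/189263) = -88689/(406*(1/323)) - 500089/189263 = -88689/406/323 - 500089/189263 = -88689*323/406 - 500089/189263 = -28646547/406 - 500089/189263 = -5421934460995/76840778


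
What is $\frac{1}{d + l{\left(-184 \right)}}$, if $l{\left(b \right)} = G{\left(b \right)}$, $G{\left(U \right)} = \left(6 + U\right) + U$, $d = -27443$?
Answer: $- \frac{1}{27805} \approx -3.5965 \cdot 10^{-5}$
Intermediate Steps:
$G{\left(U \right)} = 6 + 2 U$
$l{\left(b \right)} = 6 + 2 b$
$\frac{1}{d + l{\left(-184 \right)}} = \frac{1}{-27443 + \left(6 + 2 \left(-184\right)\right)} = \frac{1}{-27443 + \left(6 - 368\right)} = \frac{1}{-27443 - 362} = \frac{1}{-27805} = - \frac{1}{27805}$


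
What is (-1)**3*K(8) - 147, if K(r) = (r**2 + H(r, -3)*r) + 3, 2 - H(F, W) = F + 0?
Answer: -166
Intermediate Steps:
H(F, W) = 2 - F (H(F, W) = 2 - (F + 0) = 2 - F)
K(r) = 3 + r**2 + r*(2 - r) (K(r) = (r**2 + (2 - r)*r) + 3 = (r**2 + r*(2 - r)) + 3 = 3 + r**2 + r*(2 - r))
(-1)**3*K(8) - 147 = (-1)**3*(3 + 2*8) - 147 = -(3 + 16) - 147 = -1*19 - 147 = -19 - 147 = -166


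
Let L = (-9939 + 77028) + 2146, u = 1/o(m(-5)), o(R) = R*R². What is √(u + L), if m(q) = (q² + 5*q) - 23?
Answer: 2*√4843697903/529 ≈ 263.13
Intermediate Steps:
m(q) = -23 + q² + 5*q
o(R) = R³
u = -1/12167 (u = 1/((-23 + (-5)² + 5*(-5))³) = 1/((-23 + 25 - 25)³) = 1/((-23)³) = 1/(-12167) = -1/12167 ≈ -8.2190e-5)
L = 69235 (L = 67089 + 2146 = 69235)
√(u + L) = √(-1/12167 + 69235) = √(842382244/12167) = 2*√4843697903/529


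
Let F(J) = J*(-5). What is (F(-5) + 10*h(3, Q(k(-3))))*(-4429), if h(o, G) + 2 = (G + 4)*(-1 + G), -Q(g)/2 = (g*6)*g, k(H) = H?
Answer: -502093585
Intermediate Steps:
Q(g) = -12*g**2 (Q(g) = -2*g*6*g = -2*6*g*g = -12*g**2)
h(o, G) = -2 + (-1 + G)*(4 + G) (h(o, G) = -2 + (G + 4)*(-1 + G) = -2 + (4 + G)*(-1 + G) = -2 + (-1 + G)*(4 + G))
F(J) = -5*J
(F(-5) + 10*h(3, Q(k(-3))))*(-4429) = (-5*(-5) + 10*(-6 + (-12*(-3)**2)**2 + 3*(-12*(-3)**2)))*(-4429) = (25 + 10*(-6 + (-12*9)**2 + 3*(-12*9)))*(-4429) = (25 + 10*(-6 + (-108)**2 + 3*(-108)))*(-4429) = (25 + 10*(-6 + 11664 - 324))*(-4429) = (25 + 10*11334)*(-4429) = (25 + 113340)*(-4429) = 113365*(-4429) = -502093585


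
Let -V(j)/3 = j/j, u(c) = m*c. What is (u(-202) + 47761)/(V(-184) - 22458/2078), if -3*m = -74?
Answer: -133340065/43038 ≈ -3098.2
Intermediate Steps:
m = 74/3 (m = -⅓*(-74) = 74/3 ≈ 24.667)
u(c) = 74*c/3
V(j) = -3 (V(j) = -3*j/j = -3*1 = -3)
(u(-202) + 47761)/(V(-184) - 22458/2078) = ((74/3)*(-202) + 47761)/(-3 - 22458/2078) = (-14948/3 + 47761)/(-3 - 22458*1/2078) = 128335/(3*(-3 - 11229/1039)) = 128335/(3*(-14346/1039)) = (128335/3)*(-1039/14346) = -133340065/43038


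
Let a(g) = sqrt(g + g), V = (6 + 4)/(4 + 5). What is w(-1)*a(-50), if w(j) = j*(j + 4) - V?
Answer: -370*I/9 ≈ -41.111*I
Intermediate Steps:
V = 10/9 ≈ 1.1111
w(j) = -10/9 + j*(4 + j) (w(j) = j*(j + 4) - 1*10/9 = j*(4 + j) - 10/9 = -10/9 + j*(4 + j))
a(g) = sqrt(2)*sqrt(g) (a(g) = sqrt(2*g) = sqrt(2)*sqrt(g))
w(-1)*a(-50) = (-10/9 + (-1)**2 + 4*(-1))*(sqrt(2)*sqrt(-50)) = (-10/9 + 1 - 4)*(sqrt(2)*(5*I*sqrt(2))) = -370*I/9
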